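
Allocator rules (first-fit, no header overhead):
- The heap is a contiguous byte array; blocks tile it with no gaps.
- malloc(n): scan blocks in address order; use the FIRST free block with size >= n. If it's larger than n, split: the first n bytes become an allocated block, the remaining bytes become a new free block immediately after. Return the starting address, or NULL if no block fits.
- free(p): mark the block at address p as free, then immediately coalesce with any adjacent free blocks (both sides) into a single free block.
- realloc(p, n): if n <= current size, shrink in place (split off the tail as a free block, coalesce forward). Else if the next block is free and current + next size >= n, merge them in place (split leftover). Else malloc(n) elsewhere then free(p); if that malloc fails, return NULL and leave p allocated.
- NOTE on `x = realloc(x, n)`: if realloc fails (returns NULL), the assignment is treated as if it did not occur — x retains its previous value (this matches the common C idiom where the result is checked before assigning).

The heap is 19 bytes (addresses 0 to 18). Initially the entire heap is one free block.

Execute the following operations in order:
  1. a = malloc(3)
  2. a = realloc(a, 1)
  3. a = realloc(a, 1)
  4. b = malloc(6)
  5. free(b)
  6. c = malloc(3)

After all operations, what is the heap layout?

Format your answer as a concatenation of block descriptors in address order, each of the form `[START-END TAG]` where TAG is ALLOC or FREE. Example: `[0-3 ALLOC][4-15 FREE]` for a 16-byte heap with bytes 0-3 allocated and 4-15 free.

Answer: [0-0 ALLOC][1-3 ALLOC][4-18 FREE]

Derivation:
Op 1: a = malloc(3) -> a = 0; heap: [0-2 ALLOC][3-18 FREE]
Op 2: a = realloc(a, 1) -> a = 0; heap: [0-0 ALLOC][1-18 FREE]
Op 3: a = realloc(a, 1) -> a = 0; heap: [0-0 ALLOC][1-18 FREE]
Op 4: b = malloc(6) -> b = 1; heap: [0-0 ALLOC][1-6 ALLOC][7-18 FREE]
Op 5: free(b) -> (freed b); heap: [0-0 ALLOC][1-18 FREE]
Op 6: c = malloc(3) -> c = 1; heap: [0-0 ALLOC][1-3 ALLOC][4-18 FREE]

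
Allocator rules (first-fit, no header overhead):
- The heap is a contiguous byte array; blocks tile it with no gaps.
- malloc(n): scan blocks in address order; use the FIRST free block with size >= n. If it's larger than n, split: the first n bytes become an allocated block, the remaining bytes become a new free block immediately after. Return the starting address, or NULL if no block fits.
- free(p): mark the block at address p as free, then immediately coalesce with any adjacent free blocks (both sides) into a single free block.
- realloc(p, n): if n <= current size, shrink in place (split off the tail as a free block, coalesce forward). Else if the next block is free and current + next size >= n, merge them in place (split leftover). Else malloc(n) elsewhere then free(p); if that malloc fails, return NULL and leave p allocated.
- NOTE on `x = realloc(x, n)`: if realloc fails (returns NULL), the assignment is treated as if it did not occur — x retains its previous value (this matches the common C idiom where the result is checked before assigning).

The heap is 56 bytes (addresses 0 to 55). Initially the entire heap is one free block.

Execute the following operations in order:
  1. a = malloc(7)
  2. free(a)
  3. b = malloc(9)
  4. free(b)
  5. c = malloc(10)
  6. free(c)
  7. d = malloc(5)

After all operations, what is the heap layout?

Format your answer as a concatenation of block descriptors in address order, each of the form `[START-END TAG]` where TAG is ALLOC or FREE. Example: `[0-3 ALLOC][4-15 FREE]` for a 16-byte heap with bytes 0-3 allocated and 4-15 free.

Op 1: a = malloc(7) -> a = 0; heap: [0-6 ALLOC][7-55 FREE]
Op 2: free(a) -> (freed a); heap: [0-55 FREE]
Op 3: b = malloc(9) -> b = 0; heap: [0-8 ALLOC][9-55 FREE]
Op 4: free(b) -> (freed b); heap: [0-55 FREE]
Op 5: c = malloc(10) -> c = 0; heap: [0-9 ALLOC][10-55 FREE]
Op 6: free(c) -> (freed c); heap: [0-55 FREE]
Op 7: d = malloc(5) -> d = 0; heap: [0-4 ALLOC][5-55 FREE]

Answer: [0-4 ALLOC][5-55 FREE]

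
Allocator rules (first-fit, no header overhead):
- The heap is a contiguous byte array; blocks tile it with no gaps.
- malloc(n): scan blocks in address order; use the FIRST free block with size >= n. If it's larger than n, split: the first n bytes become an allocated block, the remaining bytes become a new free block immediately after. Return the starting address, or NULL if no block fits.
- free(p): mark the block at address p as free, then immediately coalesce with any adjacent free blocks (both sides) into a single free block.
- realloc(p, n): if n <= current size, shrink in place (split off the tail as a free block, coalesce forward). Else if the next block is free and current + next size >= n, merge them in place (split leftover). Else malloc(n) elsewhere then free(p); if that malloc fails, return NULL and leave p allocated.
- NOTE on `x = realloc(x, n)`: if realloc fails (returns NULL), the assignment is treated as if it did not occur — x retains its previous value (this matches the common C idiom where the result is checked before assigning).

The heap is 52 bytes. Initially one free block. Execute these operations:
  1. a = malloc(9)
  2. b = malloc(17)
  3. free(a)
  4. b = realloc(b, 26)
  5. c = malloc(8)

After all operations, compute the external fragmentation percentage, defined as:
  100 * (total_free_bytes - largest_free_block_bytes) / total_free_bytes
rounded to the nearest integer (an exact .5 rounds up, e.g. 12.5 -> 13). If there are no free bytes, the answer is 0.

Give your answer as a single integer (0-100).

Answer: 6

Derivation:
Op 1: a = malloc(9) -> a = 0; heap: [0-8 ALLOC][9-51 FREE]
Op 2: b = malloc(17) -> b = 9; heap: [0-8 ALLOC][9-25 ALLOC][26-51 FREE]
Op 3: free(a) -> (freed a); heap: [0-8 FREE][9-25 ALLOC][26-51 FREE]
Op 4: b = realloc(b, 26) -> b = 9; heap: [0-8 FREE][9-34 ALLOC][35-51 FREE]
Op 5: c = malloc(8) -> c = 0; heap: [0-7 ALLOC][8-8 FREE][9-34 ALLOC][35-51 FREE]
Free blocks: [1 17] total_free=18 largest=17 -> 100*(18-17)/18 = 100/18 ≈ 5.556 -> rounds to 6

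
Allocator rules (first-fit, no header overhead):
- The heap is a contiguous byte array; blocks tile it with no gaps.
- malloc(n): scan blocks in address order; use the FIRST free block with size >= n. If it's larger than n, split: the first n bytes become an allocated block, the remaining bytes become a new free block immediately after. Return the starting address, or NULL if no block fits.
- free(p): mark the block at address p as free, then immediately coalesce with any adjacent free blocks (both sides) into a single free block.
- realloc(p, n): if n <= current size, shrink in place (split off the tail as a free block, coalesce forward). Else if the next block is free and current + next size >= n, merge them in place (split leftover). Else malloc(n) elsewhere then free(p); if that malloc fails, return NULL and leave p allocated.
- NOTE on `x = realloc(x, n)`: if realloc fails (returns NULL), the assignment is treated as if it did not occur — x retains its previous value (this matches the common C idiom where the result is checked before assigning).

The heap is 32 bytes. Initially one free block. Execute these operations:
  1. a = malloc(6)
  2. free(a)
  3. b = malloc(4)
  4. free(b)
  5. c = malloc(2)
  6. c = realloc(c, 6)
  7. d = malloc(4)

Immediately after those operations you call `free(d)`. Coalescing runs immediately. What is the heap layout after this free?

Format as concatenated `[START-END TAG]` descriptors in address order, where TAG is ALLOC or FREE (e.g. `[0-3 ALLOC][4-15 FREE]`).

Op 1: a = malloc(6) -> a = 0; heap: [0-5 ALLOC][6-31 FREE]
Op 2: free(a) -> (freed a); heap: [0-31 FREE]
Op 3: b = malloc(4) -> b = 0; heap: [0-3 ALLOC][4-31 FREE]
Op 4: free(b) -> (freed b); heap: [0-31 FREE]
Op 5: c = malloc(2) -> c = 0; heap: [0-1 ALLOC][2-31 FREE]
Op 6: c = realloc(c, 6) -> c = 0; heap: [0-5 ALLOC][6-31 FREE]
Op 7: d = malloc(4) -> d = 6; heap: [0-5 ALLOC][6-9 ALLOC][10-31 FREE]
free(d): d = 6 -> block [6-9 ALLOC]; mark free, coalesce with adjacent free neighbors -> [0-5 ALLOC][6-31 FREE]

Answer: [0-5 ALLOC][6-31 FREE]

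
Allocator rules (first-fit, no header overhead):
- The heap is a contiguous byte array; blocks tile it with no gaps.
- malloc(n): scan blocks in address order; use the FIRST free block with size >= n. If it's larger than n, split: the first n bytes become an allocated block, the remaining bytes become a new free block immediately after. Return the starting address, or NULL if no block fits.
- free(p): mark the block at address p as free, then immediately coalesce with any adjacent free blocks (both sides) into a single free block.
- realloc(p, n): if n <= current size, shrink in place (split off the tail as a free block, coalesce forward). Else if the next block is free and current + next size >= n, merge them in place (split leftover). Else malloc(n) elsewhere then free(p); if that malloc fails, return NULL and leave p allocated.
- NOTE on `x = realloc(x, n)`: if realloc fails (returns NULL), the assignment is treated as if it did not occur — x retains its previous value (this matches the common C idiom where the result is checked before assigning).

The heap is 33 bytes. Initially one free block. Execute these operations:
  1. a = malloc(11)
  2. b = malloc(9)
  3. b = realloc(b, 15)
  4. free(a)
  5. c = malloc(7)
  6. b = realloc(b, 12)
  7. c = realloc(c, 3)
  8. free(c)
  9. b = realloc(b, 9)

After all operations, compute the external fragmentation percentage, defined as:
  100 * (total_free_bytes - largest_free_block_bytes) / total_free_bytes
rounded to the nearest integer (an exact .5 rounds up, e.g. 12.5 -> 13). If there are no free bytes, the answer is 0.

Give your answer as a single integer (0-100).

Answer: 46

Derivation:
Op 1: a = malloc(11) -> a = 0; heap: [0-10 ALLOC][11-32 FREE]
Op 2: b = malloc(9) -> b = 11; heap: [0-10 ALLOC][11-19 ALLOC][20-32 FREE]
Op 3: b = realloc(b, 15) -> b = 11; heap: [0-10 ALLOC][11-25 ALLOC][26-32 FREE]
Op 4: free(a) -> (freed a); heap: [0-10 FREE][11-25 ALLOC][26-32 FREE]
Op 5: c = malloc(7) -> c = 0; heap: [0-6 ALLOC][7-10 FREE][11-25 ALLOC][26-32 FREE]
Op 6: b = realloc(b, 12) -> b = 11; heap: [0-6 ALLOC][7-10 FREE][11-22 ALLOC][23-32 FREE]
Op 7: c = realloc(c, 3) -> c = 0; heap: [0-2 ALLOC][3-10 FREE][11-22 ALLOC][23-32 FREE]
Op 8: free(c) -> (freed c); heap: [0-10 FREE][11-22 ALLOC][23-32 FREE]
Op 9: b = realloc(b, 9) -> b = 11; heap: [0-10 FREE][11-19 ALLOC][20-32 FREE]
Free blocks: [11 13] total_free=24 largest=13 -> 100*(24-13)/24 = 1100/24 ≈ 45.833 -> rounds to 46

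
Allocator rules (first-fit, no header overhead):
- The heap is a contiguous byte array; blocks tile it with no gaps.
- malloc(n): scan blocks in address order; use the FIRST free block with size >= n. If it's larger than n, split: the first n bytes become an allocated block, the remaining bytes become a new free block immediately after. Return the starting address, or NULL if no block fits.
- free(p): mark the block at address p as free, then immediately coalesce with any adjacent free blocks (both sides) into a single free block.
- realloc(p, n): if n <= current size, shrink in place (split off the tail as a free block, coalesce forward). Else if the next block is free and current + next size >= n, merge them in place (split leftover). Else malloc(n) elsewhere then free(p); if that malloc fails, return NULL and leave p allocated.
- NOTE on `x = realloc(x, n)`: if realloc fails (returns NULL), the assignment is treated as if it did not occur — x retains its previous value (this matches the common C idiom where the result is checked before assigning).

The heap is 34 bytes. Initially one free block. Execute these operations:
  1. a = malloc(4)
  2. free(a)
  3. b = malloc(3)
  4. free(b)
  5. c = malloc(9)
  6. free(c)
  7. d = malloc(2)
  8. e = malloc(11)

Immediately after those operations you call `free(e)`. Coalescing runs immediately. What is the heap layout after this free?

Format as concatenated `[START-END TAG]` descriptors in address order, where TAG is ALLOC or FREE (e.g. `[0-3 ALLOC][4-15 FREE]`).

Answer: [0-1 ALLOC][2-33 FREE]

Derivation:
Op 1: a = malloc(4) -> a = 0; heap: [0-3 ALLOC][4-33 FREE]
Op 2: free(a) -> (freed a); heap: [0-33 FREE]
Op 3: b = malloc(3) -> b = 0; heap: [0-2 ALLOC][3-33 FREE]
Op 4: free(b) -> (freed b); heap: [0-33 FREE]
Op 5: c = malloc(9) -> c = 0; heap: [0-8 ALLOC][9-33 FREE]
Op 6: free(c) -> (freed c); heap: [0-33 FREE]
Op 7: d = malloc(2) -> d = 0; heap: [0-1 ALLOC][2-33 FREE]
Op 8: e = malloc(11) -> e = 2; heap: [0-1 ALLOC][2-12 ALLOC][13-33 FREE]
free(e): e = 2 -> block [2-12 ALLOC]; mark free, coalesce with adjacent free neighbors -> [0-1 ALLOC][2-33 FREE]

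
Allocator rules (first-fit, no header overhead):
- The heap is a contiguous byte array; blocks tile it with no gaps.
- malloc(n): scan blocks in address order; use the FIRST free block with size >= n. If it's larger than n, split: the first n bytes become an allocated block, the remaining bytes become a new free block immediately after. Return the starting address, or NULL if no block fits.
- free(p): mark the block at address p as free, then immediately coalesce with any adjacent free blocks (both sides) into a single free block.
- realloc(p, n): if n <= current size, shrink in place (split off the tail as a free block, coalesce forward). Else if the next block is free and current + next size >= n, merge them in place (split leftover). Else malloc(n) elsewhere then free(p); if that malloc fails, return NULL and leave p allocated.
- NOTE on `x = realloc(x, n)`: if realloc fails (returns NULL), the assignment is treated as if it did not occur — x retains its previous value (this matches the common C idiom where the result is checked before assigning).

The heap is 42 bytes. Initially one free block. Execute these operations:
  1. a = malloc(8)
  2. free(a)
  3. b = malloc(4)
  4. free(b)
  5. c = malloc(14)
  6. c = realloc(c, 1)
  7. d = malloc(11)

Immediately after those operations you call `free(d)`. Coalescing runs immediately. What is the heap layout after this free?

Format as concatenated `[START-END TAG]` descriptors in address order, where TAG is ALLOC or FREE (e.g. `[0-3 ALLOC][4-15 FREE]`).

Answer: [0-0 ALLOC][1-41 FREE]

Derivation:
Op 1: a = malloc(8) -> a = 0; heap: [0-7 ALLOC][8-41 FREE]
Op 2: free(a) -> (freed a); heap: [0-41 FREE]
Op 3: b = malloc(4) -> b = 0; heap: [0-3 ALLOC][4-41 FREE]
Op 4: free(b) -> (freed b); heap: [0-41 FREE]
Op 5: c = malloc(14) -> c = 0; heap: [0-13 ALLOC][14-41 FREE]
Op 6: c = realloc(c, 1) -> c = 0; heap: [0-0 ALLOC][1-41 FREE]
Op 7: d = malloc(11) -> d = 1; heap: [0-0 ALLOC][1-11 ALLOC][12-41 FREE]
free(d): d = 1 -> block [1-11 ALLOC]; mark free, coalesce with adjacent free neighbors -> [0-0 ALLOC][1-41 FREE]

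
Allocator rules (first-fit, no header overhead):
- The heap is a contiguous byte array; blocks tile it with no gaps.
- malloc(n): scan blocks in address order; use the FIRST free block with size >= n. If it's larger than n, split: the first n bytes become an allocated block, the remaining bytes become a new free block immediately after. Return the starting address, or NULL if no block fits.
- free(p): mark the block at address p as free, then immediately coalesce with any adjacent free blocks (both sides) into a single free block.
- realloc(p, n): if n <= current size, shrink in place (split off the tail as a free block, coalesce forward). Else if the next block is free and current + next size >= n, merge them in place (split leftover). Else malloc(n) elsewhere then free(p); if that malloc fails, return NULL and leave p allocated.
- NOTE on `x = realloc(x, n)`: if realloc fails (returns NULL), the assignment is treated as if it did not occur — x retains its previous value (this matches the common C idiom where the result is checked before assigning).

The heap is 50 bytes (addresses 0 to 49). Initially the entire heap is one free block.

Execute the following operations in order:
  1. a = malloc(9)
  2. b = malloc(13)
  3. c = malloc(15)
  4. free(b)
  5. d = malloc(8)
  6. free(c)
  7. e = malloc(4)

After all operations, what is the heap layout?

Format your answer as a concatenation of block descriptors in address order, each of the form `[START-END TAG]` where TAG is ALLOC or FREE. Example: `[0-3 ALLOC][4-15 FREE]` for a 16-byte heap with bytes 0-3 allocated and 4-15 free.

Op 1: a = malloc(9) -> a = 0; heap: [0-8 ALLOC][9-49 FREE]
Op 2: b = malloc(13) -> b = 9; heap: [0-8 ALLOC][9-21 ALLOC][22-49 FREE]
Op 3: c = malloc(15) -> c = 22; heap: [0-8 ALLOC][9-21 ALLOC][22-36 ALLOC][37-49 FREE]
Op 4: free(b) -> (freed b); heap: [0-8 ALLOC][9-21 FREE][22-36 ALLOC][37-49 FREE]
Op 5: d = malloc(8) -> d = 9; heap: [0-8 ALLOC][9-16 ALLOC][17-21 FREE][22-36 ALLOC][37-49 FREE]
Op 6: free(c) -> (freed c); heap: [0-8 ALLOC][9-16 ALLOC][17-49 FREE]
Op 7: e = malloc(4) -> e = 17; heap: [0-8 ALLOC][9-16 ALLOC][17-20 ALLOC][21-49 FREE]

Answer: [0-8 ALLOC][9-16 ALLOC][17-20 ALLOC][21-49 FREE]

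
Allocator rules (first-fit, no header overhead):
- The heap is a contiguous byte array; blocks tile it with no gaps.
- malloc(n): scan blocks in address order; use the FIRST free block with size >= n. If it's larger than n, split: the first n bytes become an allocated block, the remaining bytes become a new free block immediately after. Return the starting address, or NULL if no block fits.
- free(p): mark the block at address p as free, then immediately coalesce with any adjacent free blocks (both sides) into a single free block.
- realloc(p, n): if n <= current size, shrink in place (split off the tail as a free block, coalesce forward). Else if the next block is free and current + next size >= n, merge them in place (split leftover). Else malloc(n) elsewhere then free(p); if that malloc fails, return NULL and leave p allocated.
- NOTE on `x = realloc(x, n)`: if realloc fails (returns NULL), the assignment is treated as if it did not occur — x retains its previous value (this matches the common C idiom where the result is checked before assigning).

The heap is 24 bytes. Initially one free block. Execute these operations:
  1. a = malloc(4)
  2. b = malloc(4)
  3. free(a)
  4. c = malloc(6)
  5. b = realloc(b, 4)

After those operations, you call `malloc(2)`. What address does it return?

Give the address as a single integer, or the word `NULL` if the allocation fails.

Answer: 0

Derivation:
Op 1: a = malloc(4) -> a = 0; heap: [0-3 ALLOC][4-23 FREE]
Op 2: b = malloc(4) -> b = 4; heap: [0-3 ALLOC][4-7 ALLOC][8-23 FREE]
Op 3: free(a) -> (freed a); heap: [0-3 FREE][4-7 ALLOC][8-23 FREE]
Op 4: c = malloc(6) -> c = 8; heap: [0-3 FREE][4-7 ALLOC][8-13 ALLOC][14-23 FREE]
Op 5: b = realloc(b, 4) -> b = 4; heap: [0-3 FREE][4-7 ALLOC][8-13 ALLOC][14-23 FREE]
malloc(2): first-fit scan over [0-3 FREE][4-7 ALLOC][8-13 ALLOC][14-23 FREE] -> 0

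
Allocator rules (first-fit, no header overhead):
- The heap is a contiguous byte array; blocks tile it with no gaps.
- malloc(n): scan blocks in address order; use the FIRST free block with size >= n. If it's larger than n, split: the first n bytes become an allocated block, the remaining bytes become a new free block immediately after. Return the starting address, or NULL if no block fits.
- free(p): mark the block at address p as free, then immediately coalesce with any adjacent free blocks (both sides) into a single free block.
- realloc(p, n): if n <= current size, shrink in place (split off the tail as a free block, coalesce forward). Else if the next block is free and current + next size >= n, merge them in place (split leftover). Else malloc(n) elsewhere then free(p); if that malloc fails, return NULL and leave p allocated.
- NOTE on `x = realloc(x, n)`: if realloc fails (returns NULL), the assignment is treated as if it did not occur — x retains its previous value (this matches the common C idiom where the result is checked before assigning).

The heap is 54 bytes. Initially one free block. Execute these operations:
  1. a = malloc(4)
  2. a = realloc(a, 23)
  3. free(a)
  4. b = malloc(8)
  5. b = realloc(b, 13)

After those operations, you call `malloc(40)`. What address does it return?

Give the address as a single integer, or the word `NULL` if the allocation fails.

Answer: 13

Derivation:
Op 1: a = malloc(4) -> a = 0; heap: [0-3 ALLOC][4-53 FREE]
Op 2: a = realloc(a, 23) -> a = 0; heap: [0-22 ALLOC][23-53 FREE]
Op 3: free(a) -> (freed a); heap: [0-53 FREE]
Op 4: b = malloc(8) -> b = 0; heap: [0-7 ALLOC][8-53 FREE]
Op 5: b = realloc(b, 13) -> b = 0; heap: [0-12 ALLOC][13-53 FREE]
malloc(40): first-fit scan over [0-12 ALLOC][13-53 FREE] -> 13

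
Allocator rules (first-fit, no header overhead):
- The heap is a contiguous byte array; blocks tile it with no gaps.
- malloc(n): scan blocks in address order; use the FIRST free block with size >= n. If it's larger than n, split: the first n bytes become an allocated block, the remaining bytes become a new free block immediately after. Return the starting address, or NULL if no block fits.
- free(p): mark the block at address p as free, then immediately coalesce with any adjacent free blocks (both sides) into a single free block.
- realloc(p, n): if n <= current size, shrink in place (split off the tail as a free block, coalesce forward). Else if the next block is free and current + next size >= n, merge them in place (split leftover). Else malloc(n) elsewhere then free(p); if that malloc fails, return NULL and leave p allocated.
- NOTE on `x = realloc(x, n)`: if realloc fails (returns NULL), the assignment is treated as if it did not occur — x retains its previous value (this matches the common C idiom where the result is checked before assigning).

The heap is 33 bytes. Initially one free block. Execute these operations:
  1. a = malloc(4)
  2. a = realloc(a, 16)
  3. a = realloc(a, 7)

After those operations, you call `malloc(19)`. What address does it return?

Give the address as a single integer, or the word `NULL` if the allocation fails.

Answer: 7

Derivation:
Op 1: a = malloc(4) -> a = 0; heap: [0-3 ALLOC][4-32 FREE]
Op 2: a = realloc(a, 16) -> a = 0; heap: [0-15 ALLOC][16-32 FREE]
Op 3: a = realloc(a, 7) -> a = 0; heap: [0-6 ALLOC][7-32 FREE]
malloc(19): first-fit scan over [0-6 ALLOC][7-32 FREE] -> 7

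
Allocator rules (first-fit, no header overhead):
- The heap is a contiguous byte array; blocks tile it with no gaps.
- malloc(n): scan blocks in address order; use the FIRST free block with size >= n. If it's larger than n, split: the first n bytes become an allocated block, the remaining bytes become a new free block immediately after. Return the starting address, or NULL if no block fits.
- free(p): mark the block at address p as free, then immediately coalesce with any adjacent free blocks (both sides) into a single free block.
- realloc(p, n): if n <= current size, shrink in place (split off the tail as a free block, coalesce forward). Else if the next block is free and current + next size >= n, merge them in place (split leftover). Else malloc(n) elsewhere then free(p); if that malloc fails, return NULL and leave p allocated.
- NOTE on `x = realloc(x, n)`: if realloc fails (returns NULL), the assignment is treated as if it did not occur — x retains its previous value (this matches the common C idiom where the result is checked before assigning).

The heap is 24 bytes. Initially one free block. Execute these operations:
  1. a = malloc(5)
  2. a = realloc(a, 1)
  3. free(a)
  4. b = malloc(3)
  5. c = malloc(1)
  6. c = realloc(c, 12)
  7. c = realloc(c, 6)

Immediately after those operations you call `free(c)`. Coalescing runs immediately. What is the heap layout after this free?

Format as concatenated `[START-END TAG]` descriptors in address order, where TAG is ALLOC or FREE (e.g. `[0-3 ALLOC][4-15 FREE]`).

Answer: [0-2 ALLOC][3-23 FREE]

Derivation:
Op 1: a = malloc(5) -> a = 0; heap: [0-4 ALLOC][5-23 FREE]
Op 2: a = realloc(a, 1) -> a = 0; heap: [0-0 ALLOC][1-23 FREE]
Op 3: free(a) -> (freed a); heap: [0-23 FREE]
Op 4: b = malloc(3) -> b = 0; heap: [0-2 ALLOC][3-23 FREE]
Op 5: c = malloc(1) -> c = 3; heap: [0-2 ALLOC][3-3 ALLOC][4-23 FREE]
Op 6: c = realloc(c, 12) -> c = 3; heap: [0-2 ALLOC][3-14 ALLOC][15-23 FREE]
Op 7: c = realloc(c, 6) -> c = 3; heap: [0-2 ALLOC][3-8 ALLOC][9-23 FREE]
free(c): c = 3 -> block [3-8 ALLOC]; mark free, coalesce with adjacent free neighbors -> [0-2 ALLOC][3-23 FREE]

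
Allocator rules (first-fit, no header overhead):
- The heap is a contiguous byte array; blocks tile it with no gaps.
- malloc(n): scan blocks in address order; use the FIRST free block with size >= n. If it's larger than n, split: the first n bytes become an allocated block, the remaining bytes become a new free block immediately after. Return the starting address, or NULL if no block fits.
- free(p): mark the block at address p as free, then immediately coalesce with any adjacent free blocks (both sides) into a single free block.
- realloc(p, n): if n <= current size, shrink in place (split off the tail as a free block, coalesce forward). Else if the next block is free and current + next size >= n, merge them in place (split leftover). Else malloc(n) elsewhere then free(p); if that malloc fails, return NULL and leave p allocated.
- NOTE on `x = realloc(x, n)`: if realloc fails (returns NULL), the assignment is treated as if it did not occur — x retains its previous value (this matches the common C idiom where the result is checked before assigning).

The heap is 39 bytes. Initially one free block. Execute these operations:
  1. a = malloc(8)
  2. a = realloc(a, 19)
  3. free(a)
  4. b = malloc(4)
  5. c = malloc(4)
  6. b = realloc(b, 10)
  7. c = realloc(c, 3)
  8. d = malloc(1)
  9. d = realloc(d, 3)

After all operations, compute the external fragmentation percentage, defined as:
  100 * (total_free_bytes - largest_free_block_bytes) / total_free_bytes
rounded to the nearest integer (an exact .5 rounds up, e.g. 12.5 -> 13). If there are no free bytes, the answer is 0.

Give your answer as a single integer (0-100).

Answer: 9

Derivation:
Op 1: a = malloc(8) -> a = 0; heap: [0-7 ALLOC][8-38 FREE]
Op 2: a = realloc(a, 19) -> a = 0; heap: [0-18 ALLOC][19-38 FREE]
Op 3: free(a) -> (freed a); heap: [0-38 FREE]
Op 4: b = malloc(4) -> b = 0; heap: [0-3 ALLOC][4-38 FREE]
Op 5: c = malloc(4) -> c = 4; heap: [0-3 ALLOC][4-7 ALLOC][8-38 FREE]
Op 6: b = realloc(b, 10) -> b = 8; heap: [0-3 FREE][4-7 ALLOC][8-17 ALLOC][18-38 FREE]
Op 7: c = realloc(c, 3) -> c = 4; heap: [0-3 FREE][4-6 ALLOC][7-7 FREE][8-17 ALLOC][18-38 FREE]
Op 8: d = malloc(1) -> d = 0; heap: [0-0 ALLOC][1-3 FREE][4-6 ALLOC][7-7 FREE][8-17 ALLOC][18-38 FREE]
Op 9: d = realloc(d, 3) -> d = 0; heap: [0-2 ALLOC][3-3 FREE][4-6 ALLOC][7-7 FREE][8-17 ALLOC][18-38 FREE]
Free blocks: [1 1 21] total_free=23 largest=21 -> 100*(23-21)/23 = 200/23 ≈ 8.696 -> rounds to 9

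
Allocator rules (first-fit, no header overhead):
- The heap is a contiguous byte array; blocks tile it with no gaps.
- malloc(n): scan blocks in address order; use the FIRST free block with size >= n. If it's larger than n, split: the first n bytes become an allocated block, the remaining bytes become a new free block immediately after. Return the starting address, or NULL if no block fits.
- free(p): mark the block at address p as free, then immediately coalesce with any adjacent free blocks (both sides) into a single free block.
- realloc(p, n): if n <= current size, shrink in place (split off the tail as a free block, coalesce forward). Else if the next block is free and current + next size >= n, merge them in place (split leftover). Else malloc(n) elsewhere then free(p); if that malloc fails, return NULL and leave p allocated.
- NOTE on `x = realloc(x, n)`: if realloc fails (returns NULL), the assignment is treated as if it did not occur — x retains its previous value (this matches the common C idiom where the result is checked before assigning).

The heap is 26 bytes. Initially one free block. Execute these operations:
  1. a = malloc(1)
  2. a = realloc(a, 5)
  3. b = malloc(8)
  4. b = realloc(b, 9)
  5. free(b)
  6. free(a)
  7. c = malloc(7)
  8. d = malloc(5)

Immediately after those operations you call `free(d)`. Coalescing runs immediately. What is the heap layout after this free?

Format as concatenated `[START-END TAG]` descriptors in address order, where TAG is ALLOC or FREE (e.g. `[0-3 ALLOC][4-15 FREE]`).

Op 1: a = malloc(1) -> a = 0; heap: [0-0 ALLOC][1-25 FREE]
Op 2: a = realloc(a, 5) -> a = 0; heap: [0-4 ALLOC][5-25 FREE]
Op 3: b = malloc(8) -> b = 5; heap: [0-4 ALLOC][5-12 ALLOC][13-25 FREE]
Op 4: b = realloc(b, 9) -> b = 5; heap: [0-4 ALLOC][5-13 ALLOC][14-25 FREE]
Op 5: free(b) -> (freed b); heap: [0-4 ALLOC][5-25 FREE]
Op 6: free(a) -> (freed a); heap: [0-25 FREE]
Op 7: c = malloc(7) -> c = 0; heap: [0-6 ALLOC][7-25 FREE]
Op 8: d = malloc(5) -> d = 7; heap: [0-6 ALLOC][7-11 ALLOC][12-25 FREE]
free(d): d = 7 -> block [7-11 ALLOC]; mark free, coalesce with adjacent free neighbors -> [0-6 ALLOC][7-25 FREE]

Answer: [0-6 ALLOC][7-25 FREE]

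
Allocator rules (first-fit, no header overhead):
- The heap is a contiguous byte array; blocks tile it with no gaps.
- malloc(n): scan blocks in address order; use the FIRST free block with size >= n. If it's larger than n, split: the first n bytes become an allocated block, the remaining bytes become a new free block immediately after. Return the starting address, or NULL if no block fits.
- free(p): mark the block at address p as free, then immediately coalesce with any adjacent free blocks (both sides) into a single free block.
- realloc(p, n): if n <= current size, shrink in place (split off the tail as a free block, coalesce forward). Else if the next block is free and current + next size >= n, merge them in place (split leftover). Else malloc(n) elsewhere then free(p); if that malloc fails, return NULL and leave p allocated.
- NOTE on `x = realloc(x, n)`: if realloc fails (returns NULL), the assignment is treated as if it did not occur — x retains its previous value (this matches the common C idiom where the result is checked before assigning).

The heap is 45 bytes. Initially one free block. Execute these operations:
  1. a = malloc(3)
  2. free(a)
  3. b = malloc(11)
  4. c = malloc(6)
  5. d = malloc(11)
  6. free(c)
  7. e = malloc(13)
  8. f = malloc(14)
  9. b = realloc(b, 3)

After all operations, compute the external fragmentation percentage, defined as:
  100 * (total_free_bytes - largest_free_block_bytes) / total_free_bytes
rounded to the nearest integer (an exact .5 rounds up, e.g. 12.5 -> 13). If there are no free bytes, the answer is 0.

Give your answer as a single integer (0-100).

Answer: 22

Derivation:
Op 1: a = malloc(3) -> a = 0; heap: [0-2 ALLOC][3-44 FREE]
Op 2: free(a) -> (freed a); heap: [0-44 FREE]
Op 3: b = malloc(11) -> b = 0; heap: [0-10 ALLOC][11-44 FREE]
Op 4: c = malloc(6) -> c = 11; heap: [0-10 ALLOC][11-16 ALLOC][17-44 FREE]
Op 5: d = malloc(11) -> d = 17; heap: [0-10 ALLOC][11-16 ALLOC][17-27 ALLOC][28-44 FREE]
Op 6: free(c) -> (freed c); heap: [0-10 ALLOC][11-16 FREE][17-27 ALLOC][28-44 FREE]
Op 7: e = malloc(13) -> e = 28; heap: [0-10 ALLOC][11-16 FREE][17-27 ALLOC][28-40 ALLOC][41-44 FREE]
Op 8: f = malloc(14) -> f = NULL; heap: [0-10 ALLOC][11-16 FREE][17-27 ALLOC][28-40 ALLOC][41-44 FREE]
Op 9: b = realloc(b, 3) -> b = 0; heap: [0-2 ALLOC][3-16 FREE][17-27 ALLOC][28-40 ALLOC][41-44 FREE]
Free blocks: [14 4] total_free=18 largest=14 -> 100*(18-14)/18 = 400/18 ≈ 22.222 -> rounds to 22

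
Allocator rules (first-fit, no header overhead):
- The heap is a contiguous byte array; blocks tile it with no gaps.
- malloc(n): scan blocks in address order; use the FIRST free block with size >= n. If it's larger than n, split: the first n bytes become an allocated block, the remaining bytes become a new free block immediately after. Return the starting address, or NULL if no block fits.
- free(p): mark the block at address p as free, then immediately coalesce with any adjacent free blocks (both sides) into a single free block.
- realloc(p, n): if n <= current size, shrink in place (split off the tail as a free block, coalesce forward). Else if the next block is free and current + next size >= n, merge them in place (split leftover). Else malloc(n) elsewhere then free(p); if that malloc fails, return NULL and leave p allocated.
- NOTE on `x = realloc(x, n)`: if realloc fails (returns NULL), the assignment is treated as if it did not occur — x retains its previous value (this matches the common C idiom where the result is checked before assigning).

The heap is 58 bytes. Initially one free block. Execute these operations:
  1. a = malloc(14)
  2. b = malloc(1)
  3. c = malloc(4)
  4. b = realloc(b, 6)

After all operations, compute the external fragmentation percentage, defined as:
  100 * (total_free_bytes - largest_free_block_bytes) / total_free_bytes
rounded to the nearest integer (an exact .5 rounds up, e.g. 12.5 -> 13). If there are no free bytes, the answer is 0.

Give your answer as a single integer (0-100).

Answer: 3

Derivation:
Op 1: a = malloc(14) -> a = 0; heap: [0-13 ALLOC][14-57 FREE]
Op 2: b = malloc(1) -> b = 14; heap: [0-13 ALLOC][14-14 ALLOC][15-57 FREE]
Op 3: c = malloc(4) -> c = 15; heap: [0-13 ALLOC][14-14 ALLOC][15-18 ALLOC][19-57 FREE]
Op 4: b = realloc(b, 6) -> b = 19; heap: [0-13 ALLOC][14-14 FREE][15-18 ALLOC][19-24 ALLOC][25-57 FREE]
Free blocks: [1 33] total_free=34 largest=33 -> 100*(34-33)/34 = 100/34 ≈ 2.941 -> rounds to 3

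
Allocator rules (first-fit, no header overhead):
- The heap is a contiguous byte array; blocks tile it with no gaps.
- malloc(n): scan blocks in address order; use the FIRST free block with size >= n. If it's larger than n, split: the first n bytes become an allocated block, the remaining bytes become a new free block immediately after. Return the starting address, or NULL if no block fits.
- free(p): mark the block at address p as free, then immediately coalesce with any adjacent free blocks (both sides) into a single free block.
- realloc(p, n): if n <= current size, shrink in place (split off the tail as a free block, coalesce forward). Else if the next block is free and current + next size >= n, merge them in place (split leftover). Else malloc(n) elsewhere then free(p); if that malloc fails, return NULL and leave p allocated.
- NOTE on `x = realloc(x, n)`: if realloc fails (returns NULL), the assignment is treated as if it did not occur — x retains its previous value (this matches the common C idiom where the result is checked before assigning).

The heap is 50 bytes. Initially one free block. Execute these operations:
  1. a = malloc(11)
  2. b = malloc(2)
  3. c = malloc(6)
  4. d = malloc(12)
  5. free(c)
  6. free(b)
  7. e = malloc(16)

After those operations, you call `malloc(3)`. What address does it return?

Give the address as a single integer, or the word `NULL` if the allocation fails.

Op 1: a = malloc(11) -> a = 0; heap: [0-10 ALLOC][11-49 FREE]
Op 2: b = malloc(2) -> b = 11; heap: [0-10 ALLOC][11-12 ALLOC][13-49 FREE]
Op 3: c = malloc(6) -> c = 13; heap: [0-10 ALLOC][11-12 ALLOC][13-18 ALLOC][19-49 FREE]
Op 4: d = malloc(12) -> d = 19; heap: [0-10 ALLOC][11-12 ALLOC][13-18 ALLOC][19-30 ALLOC][31-49 FREE]
Op 5: free(c) -> (freed c); heap: [0-10 ALLOC][11-12 ALLOC][13-18 FREE][19-30 ALLOC][31-49 FREE]
Op 6: free(b) -> (freed b); heap: [0-10 ALLOC][11-18 FREE][19-30 ALLOC][31-49 FREE]
Op 7: e = malloc(16) -> e = 31; heap: [0-10 ALLOC][11-18 FREE][19-30 ALLOC][31-46 ALLOC][47-49 FREE]
malloc(3): first-fit scan over [0-10 ALLOC][11-18 FREE][19-30 ALLOC][31-46 ALLOC][47-49 FREE] -> 11

Answer: 11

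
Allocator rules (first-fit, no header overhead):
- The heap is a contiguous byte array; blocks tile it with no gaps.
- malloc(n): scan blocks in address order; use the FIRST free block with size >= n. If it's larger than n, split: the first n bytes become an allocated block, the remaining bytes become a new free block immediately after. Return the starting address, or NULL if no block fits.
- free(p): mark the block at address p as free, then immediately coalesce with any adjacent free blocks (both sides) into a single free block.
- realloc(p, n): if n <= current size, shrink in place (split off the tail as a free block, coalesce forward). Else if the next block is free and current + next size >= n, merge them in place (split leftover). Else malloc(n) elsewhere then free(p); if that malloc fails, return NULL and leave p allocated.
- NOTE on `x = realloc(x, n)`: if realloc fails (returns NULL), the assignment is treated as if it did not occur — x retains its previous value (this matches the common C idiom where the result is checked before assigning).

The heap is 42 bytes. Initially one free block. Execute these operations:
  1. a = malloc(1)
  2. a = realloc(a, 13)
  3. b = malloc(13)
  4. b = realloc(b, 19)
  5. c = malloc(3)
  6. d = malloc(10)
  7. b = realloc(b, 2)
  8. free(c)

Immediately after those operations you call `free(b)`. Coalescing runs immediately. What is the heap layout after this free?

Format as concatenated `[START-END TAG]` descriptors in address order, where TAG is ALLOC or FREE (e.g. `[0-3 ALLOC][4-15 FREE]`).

Op 1: a = malloc(1) -> a = 0; heap: [0-0 ALLOC][1-41 FREE]
Op 2: a = realloc(a, 13) -> a = 0; heap: [0-12 ALLOC][13-41 FREE]
Op 3: b = malloc(13) -> b = 13; heap: [0-12 ALLOC][13-25 ALLOC][26-41 FREE]
Op 4: b = realloc(b, 19) -> b = 13; heap: [0-12 ALLOC][13-31 ALLOC][32-41 FREE]
Op 5: c = malloc(3) -> c = 32; heap: [0-12 ALLOC][13-31 ALLOC][32-34 ALLOC][35-41 FREE]
Op 6: d = malloc(10) -> d = NULL; heap: [0-12 ALLOC][13-31 ALLOC][32-34 ALLOC][35-41 FREE]
Op 7: b = realloc(b, 2) -> b = 13; heap: [0-12 ALLOC][13-14 ALLOC][15-31 FREE][32-34 ALLOC][35-41 FREE]
Op 8: free(c) -> (freed c); heap: [0-12 ALLOC][13-14 ALLOC][15-41 FREE]
free(b): b = 13 -> block [13-14 ALLOC]; mark free, coalesce with adjacent free neighbors -> [0-12 ALLOC][13-41 FREE]

Answer: [0-12 ALLOC][13-41 FREE]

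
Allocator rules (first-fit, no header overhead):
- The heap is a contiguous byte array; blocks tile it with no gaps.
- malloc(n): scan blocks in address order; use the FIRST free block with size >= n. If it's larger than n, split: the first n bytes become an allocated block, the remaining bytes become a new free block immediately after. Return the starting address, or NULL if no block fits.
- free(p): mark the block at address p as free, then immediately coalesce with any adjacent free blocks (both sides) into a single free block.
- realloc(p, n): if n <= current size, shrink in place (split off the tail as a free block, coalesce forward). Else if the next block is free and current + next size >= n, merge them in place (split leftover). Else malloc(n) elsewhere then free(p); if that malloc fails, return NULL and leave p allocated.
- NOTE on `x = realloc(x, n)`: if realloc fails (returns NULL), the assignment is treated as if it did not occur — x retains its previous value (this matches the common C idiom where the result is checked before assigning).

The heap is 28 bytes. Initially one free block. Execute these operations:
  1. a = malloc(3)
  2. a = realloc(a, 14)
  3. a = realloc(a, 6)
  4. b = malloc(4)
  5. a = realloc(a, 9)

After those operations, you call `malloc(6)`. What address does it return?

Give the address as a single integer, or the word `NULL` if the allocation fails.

Op 1: a = malloc(3) -> a = 0; heap: [0-2 ALLOC][3-27 FREE]
Op 2: a = realloc(a, 14) -> a = 0; heap: [0-13 ALLOC][14-27 FREE]
Op 3: a = realloc(a, 6) -> a = 0; heap: [0-5 ALLOC][6-27 FREE]
Op 4: b = malloc(4) -> b = 6; heap: [0-5 ALLOC][6-9 ALLOC][10-27 FREE]
Op 5: a = realloc(a, 9) -> a = 10; heap: [0-5 FREE][6-9 ALLOC][10-18 ALLOC][19-27 FREE]
malloc(6): first-fit scan over [0-5 FREE][6-9 ALLOC][10-18 ALLOC][19-27 FREE] -> 0

Answer: 0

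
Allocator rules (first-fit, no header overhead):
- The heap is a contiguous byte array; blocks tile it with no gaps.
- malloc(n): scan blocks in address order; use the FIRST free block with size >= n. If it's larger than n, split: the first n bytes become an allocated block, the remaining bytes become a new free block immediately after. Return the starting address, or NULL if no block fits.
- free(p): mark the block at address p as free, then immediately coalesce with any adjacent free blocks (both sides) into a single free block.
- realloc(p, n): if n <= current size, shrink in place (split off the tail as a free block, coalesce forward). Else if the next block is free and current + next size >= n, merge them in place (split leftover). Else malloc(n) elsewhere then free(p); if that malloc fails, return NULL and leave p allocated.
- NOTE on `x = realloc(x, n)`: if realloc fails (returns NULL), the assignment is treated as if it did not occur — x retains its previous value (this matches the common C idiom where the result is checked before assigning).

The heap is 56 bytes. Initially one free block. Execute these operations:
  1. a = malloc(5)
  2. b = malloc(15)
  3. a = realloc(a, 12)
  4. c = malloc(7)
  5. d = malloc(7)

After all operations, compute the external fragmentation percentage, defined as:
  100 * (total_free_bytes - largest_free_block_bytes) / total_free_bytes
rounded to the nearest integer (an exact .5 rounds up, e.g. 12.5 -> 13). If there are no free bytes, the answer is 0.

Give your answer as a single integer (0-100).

Answer: 33

Derivation:
Op 1: a = malloc(5) -> a = 0; heap: [0-4 ALLOC][5-55 FREE]
Op 2: b = malloc(15) -> b = 5; heap: [0-4 ALLOC][5-19 ALLOC][20-55 FREE]
Op 3: a = realloc(a, 12) -> a = 20; heap: [0-4 FREE][5-19 ALLOC][20-31 ALLOC][32-55 FREE]
Op 4: c = malloc(7) -> c = 32; heap: [0-4 FREE][5-19 ALLOC][20-31 ALLOC][32-38 ALLOC][39-55 FREE]
Op 5: d = malloc(7) -> d = 39; heap: [0-4 FREE][5-19 ALLOC][20-31 ALLOC][32-38 ALLOC][39-45 ALLOC][46-55 FREE]
Free blocks: [5 10] total_free=15 largest=10 -> 100*(15-10)/15 = 500/15 ≈ 33.333 -> rounds to 33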